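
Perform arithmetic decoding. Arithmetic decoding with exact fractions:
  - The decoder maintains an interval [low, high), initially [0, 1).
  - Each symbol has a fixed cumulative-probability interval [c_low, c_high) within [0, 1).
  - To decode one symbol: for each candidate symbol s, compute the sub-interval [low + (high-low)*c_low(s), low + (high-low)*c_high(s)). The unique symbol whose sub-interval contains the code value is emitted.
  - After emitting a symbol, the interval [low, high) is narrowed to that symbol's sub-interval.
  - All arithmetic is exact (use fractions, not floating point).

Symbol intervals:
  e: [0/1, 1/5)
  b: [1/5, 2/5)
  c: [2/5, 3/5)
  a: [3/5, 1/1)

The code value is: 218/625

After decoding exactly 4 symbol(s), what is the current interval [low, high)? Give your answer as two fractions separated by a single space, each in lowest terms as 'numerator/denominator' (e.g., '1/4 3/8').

Step 1: interval [0/1, 1/1), width = 1/1 - 0/1 = 1/1
  'e': [0/1 + 1/1*0/1, 0/1 + 1/1*1/5) = [0/1, 1/5)
  'b': [0/1 + 1/1*1/5, 0/1 + 1/1*2/5) = [1/5, 2/5) <- contains code 218/625
  'c': [0/1 + 1/1*2/5, 0/1 + 1/1*3/5) = [2/5, 3/5)
  'a': [0/1 + 1/1*3/5, 0/1 + 1/1*1/1) = [3/5, 1/1)
  emit 'b', narrow to [1/5, 2/5)
Step 2: interval [1/5, 2/5), width = 2/5 - 1/5 = 1/5
  'e': [1/5 + 1/5*0/1, 1/5 + 1/5*1/5) = [1/5, 6/25)
  'b': [1/5 + 1/5*1/5, 1/5 + 1/5*2/5) = [6/25, 7/25)
  'c': [1/5 + 1/5*2/5, 1/5 + 1/5*3/5) = [7/25, 8/25)
  'a': [1/5 + 1/5*3/5, 1/5 + 1/5*1/1) = [8/25, 2/5) <- contains code 218/625
  emit 'a', narrow to [8/25, 2/5)
Step 3: interval [8/25, 2/5), width = 2/5 - 8/25 = 2/25
  'e': [8/25 + 2/25*0/1, 8/25 + 2/25*1/5) = [8/25, 42/125)
  'b': [8/25 + 2/25*1/5, 8/25 + 2/25*2/5) = [42/125, 44/125) <- contains code 218/625
  'c': [8/25 + 2/25*2/5, 8/25 + 2/25*3/5) = [44/125, 46/125)
  'a': [8/25 + 2/25*3/5, 8/25 + 2/25*1/1) = [46/125, 2/5)
  emit 'b', narrow to [42/125, 44/125)
Step 4: interval [42/125, 44/125), width = 44/125 - 42/125 = 2/125
  'e': [42/125 + 2/125*0/1, 42/125 + 2/125*1/5) = [42/125, 212/625)
  'b': [42/125 + 2/125*1/5, 42/125 + 2/125*2/5) = [212/625, 214/625)
  'c': [42/125 + 2/125*2/5, 42/125 + 2/125*3/5) = [214/625, 216/625)
  'a': [42/125 + 2/125*3/5, 42/125 + 2/125*1/1) = [216/625, 44/125) <- contains code 218/625
  emit 'a', narrow to [216/625, 44/125)

Answer: 216/625 44/125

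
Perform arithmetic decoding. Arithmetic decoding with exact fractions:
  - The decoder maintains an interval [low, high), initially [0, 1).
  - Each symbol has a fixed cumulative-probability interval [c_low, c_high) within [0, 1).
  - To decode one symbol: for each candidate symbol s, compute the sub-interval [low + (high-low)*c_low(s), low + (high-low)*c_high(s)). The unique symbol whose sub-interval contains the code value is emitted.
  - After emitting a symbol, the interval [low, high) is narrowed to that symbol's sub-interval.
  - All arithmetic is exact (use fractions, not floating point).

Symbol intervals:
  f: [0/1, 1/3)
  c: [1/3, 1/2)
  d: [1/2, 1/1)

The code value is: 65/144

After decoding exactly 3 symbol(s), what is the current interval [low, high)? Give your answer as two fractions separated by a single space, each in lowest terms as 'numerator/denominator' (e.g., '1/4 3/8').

Answer: 4/9 11/24

Derivation:
Step 1: interval [0/1, 1/1), width = 1/1 - 0/1 = 1/1
  'f': [0/1 + 1/1*0/1, 0/1 + 1/1*1/3) = [0/1, 1/3)
  'c': [0/1 + 1/1*1/3, 0/1 + 1/1*1/2) = [1/3, 1/2) <- contains code 65/144
  'd': [0/1 + 1/1*1/2, 0/1 + 1/1*1/1) = [1/2, 1/1)
  emit 'c', narrow to [1/3, 1/2)
Step 2: interval [1/3, 1/2), width = 1/2 - 1/3 = 1/6
  'f': [1/3 + 1/6*0/1, 1/3 + 1/6*1/3) = [1/3, 7/18)
  'c': [1/3 + 1/6*1/3, 1/3 + 1/6*1/2) = [7/18, 5/12)
  'd': [1/3 + 1/6*1/2, 1/3 + 1/6*1/1) = [5/12, 1/2) <- contains code 65/144
  emit 'd', narrow to [5/12, 1/2)
Step 3: interval [5/12, 1/2), width = 1/2 - 5/12 = 1/12
  'f': [5/12 + 1/12*0/1, 5/12 + 1/12*1/3) = [5/12, 4/9)
  'c': [5/12 + 1/12*1/3, 5/12 + 1/12*1/2) = [4/9, 11/24) <- contains code 65/144
  'd': [5/12 + 1/12*1/2, 5/12 + 1/12*1/1) = [11/24, 1/2)
  emit 'c', narrow to [4/9, 11/24)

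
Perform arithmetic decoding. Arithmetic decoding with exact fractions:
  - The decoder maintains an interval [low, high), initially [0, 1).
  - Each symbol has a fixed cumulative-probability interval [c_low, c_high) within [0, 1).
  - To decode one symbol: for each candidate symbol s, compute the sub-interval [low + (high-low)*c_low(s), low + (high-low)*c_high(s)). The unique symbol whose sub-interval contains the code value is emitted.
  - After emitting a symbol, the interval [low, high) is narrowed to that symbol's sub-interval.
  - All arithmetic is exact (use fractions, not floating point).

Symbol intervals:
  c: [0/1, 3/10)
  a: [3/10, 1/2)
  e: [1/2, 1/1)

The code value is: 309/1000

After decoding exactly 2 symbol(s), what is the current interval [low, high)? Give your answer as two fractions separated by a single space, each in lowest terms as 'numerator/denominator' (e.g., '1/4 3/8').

Step 1: interval [0/1, 1/1), width = 1/1 - 0/1 = 1/1
  'c': [0/1 + 1/1*0/1, 0/1 + 1/1*3/10) = [0/1, 3/10)
  'a': [0/1 + 1/1*3/10, 0/1 + 1/1*1/2) = [3/10, 1/2) <- contains code 309/1000
  'e': [0/1 + 1/1*1/2, 0/1 + 1/1*1/1) = [1/2, 1/1)
  emit 'a', narrow to [3/10, 1/2)
Step 2: interval [3/10, 1/2), width = 1/2 - 3/10 = 1/5
  'c': [3/10 + 1/5*0/1, 3/10 + 1/5*3/10) = [3/10, 9/25) <- contains code 309/1000
  'a': [3/10 + 1/5*3/10, 3/10 + 1/5*1/2) = [9/25, 2/5)
  'e': [3/10 + 1/5*1/2, 3/10 + 1/5*1/1) = [2/5, 1/2)
  emit 'c', narrow to [3/10, 9/25)

Answer: 3/10 9/25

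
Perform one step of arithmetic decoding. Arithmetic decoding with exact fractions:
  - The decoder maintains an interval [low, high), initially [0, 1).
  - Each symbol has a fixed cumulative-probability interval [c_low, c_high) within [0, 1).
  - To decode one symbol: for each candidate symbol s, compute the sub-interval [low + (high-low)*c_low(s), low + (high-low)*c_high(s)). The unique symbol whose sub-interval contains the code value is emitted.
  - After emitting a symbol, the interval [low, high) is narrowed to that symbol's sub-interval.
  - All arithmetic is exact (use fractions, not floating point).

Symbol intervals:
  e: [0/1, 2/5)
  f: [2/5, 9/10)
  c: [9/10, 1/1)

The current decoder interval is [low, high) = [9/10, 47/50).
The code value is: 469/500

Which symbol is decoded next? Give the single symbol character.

Interval width = high − low = 47/50 − 9/10 = 1/25
Scaled code = (code − low) / width = (469/500 − 9/10) / 1/25 = 19/20
  e: [0/1, 2/5) 
  f: [2/5, 9/10) 
  c: [9/10, 1/1) ← scaled code falls here ✓

Answer: c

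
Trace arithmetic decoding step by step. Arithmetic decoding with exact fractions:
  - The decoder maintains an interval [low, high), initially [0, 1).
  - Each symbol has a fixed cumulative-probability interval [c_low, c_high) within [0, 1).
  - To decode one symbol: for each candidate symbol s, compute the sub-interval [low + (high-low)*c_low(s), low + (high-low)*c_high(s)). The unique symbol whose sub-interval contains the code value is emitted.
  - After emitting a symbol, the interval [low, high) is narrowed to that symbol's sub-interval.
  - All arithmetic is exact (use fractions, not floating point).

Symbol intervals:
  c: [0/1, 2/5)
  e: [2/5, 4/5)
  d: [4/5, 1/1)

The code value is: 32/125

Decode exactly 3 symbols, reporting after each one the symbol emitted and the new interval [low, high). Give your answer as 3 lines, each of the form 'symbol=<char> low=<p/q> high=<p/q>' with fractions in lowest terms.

Step 1: interval [0/1, 1/1), width = 1/1 - 0/1 = 1/1
  'c': [0/1 + 1/1*0/1, 0/1 + 1/1*2/5) = [0/1, 2/5) <- contains code 32/125
  'e': [0/1 + 1/1*2/5, 0/1 + 1/1*4/5) = [2/5, 4/5)
  'd': [0/1 + 1/1*4/5, 0/1 + 1/1*1/1) = [4/5, 1/1)
  emit 'c', narrow to [0/1, 2/5)
Step 2: interval [0/1, 2/5), width = 2/5 - 0/1 = 2/5
  'c': [0/1 + 2/5*0/1, 0/1 + 2/5*2/5) = [0/1, 4/25)
  'e': [0/1 + 2/5*2/5, 0/1 + 2/5*4/5) = [4/25, 8/25) <- contains code 32/125
  'd': [0/1 + 2/5*4/5, 0/1 + 2/5*1/1) = [8/25, 2/5)
  emit 'e', narrow to [4/25, 8/25)
Step 3: interval [4/25, 8/25), width = 8/25 - 4/25 = 4/25
  'c': [4/25 + 4/25*0/1, 4/25 + 4/25*2/5) = [4/25, 28/125)
  'e': [4/25 + 4/25*2/5, 4/25 + 4/25*4/5) = [28/125, 36/125) <- contains code 32/125
  'd': [4/25 + 4/25*4/5, 4/25 + 4/25*1/1) = [36/125, 8/25)
  emit 'e', narrow to [28/125, 36/125)

Answer: symbol=c low=0/1 high=2/5
symbol=e low=4/25 high=8/25
symbol=e low=28/125 high=36/125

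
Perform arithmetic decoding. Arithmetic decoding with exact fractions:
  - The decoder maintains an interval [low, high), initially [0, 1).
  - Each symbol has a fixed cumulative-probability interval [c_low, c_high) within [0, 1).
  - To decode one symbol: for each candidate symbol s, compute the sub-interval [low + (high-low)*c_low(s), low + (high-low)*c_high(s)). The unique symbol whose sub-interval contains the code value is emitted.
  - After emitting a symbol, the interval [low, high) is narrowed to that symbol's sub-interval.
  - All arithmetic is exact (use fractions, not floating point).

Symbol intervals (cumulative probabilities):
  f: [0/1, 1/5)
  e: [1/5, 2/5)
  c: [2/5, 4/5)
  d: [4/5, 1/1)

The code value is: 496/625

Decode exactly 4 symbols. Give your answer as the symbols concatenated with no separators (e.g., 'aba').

Answer: cddc

Derivation:
Step 1: interval [0/1, 1/1), width = 1/1 - 0/1 = 1/1
  'f': [0/1 + 1/1*0/1, 0/1 + 1/1*1/5) = [0/1, 1/5)
  'e': [0/1 + 1/1*1/5, 0/1 + 1/1*2/5) = [1/5, 2/5)
  'c': [0/1 + 1/1*2/5, 0/1 + 1/1*4/5) = [2/5, 4/5) <- contains code 496/625
  'd': [0/1 + 1/1*4/5, 0/1 + 1/1*1/1) = [4/5, 1/1)
  emit 'c', narrow to [2/5, 4/5)
Step 2: interval [2/5, 4/5), width = 4/5 - 2/5 = 2/5
  'f': [2/5 + 2/5*0/1, 2/5 + 2/5*1/5) = [2/5, 12/25)
  'e': [2/5 + 2/5*1/5, 2/5 + 2/5*2/5) = [12/25, 14/25)
  'c': [2/5 + 2/5*2/5, 2/5 + 2/5*4/5) = [14/25, 18/25)
  'd': [2/5 + 2/5*4/5, 2/5 + 2/5*1/1) = [18/25, 4/5) <- contains code 496/625
  emit 'd', narrow to [18/25, 4/5)
Step 3: interval [18/25, 4/5), width = 4/5 - 18/25 = 2/25
  'f': [18/25 + 2/25*0/1, 18/25 + 2/25*1/5) = [18/25, 92/125)
  'e': [18/25 + 2/25*1/5, 18/25 + 2/25*2/5) = [92/125, 94/125)
  'c': [18/25 + 2/25*2/5, 18/25 + 2/25*4/5) = [94/125, 98/125)
  'd': [18/25 + 2/25*4/5, 18/25 + 2/25*1/1) = [98/125, 4/5) <- contains code 496/625
  emit 'd', narrow to [98/125, 4/5)
Step 4: interval [98/125, 4/5), width = 4/5 - 98/125 = 2/125
  'f': [98/125 + 2/125*0/1, 98/125 + 2/125*1/5) = [98/125, 492/625)
  'e': [98/125 + 2/125*1/5, 98/125 + 2/125*2/5) = [492/625, 494/625)
  'c': [98/125 + 2/125*2/5, 98/125 + 2/125*4/5) = [494/625, 498/625) <- contains code 496/625
  'd': [98/125 + 2/125*4/5, 98/125 + 2/125*1/1) = [498/625, 4/5)
  emit 'c', narrow to [494/625, 498/625)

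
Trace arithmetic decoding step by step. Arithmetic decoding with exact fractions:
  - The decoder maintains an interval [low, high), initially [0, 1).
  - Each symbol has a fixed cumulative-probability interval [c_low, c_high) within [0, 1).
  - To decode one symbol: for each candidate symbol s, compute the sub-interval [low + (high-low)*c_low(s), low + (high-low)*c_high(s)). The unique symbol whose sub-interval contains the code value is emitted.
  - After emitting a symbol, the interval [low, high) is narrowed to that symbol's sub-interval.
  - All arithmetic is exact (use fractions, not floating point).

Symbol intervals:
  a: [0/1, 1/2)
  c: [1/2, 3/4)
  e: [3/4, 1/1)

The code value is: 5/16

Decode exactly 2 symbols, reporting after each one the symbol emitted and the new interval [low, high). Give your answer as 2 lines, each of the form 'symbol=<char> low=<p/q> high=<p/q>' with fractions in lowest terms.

Answer: symbol=a low=0/1 high=1/2
symbol=c low=1/4 high=3/8

Derivation:
Step 1: interval [0/1, 1/1), width = 1/1 - 0/1 = 1/1
  'a': [0/1 + 1/1*0/1, 0/1 + 1/1*1/2) = [0/1, 1/2) <- contains code 5/16
  'c': [0/1 + 1/1*1/2, 0/1 + 1/1*3/4) = [1/2, 3/4)
  'e': [0/1 + 1/1*3/4, 0/1 + 1/1*1/1) = [3/4, 1/1)
  emit 'a', narrow to [0/1, 1/2)
Step 2: interval [0/1, 1/2), width = 1/2 - 0/1 = 1/2
  'a': [0/1 + 1/2*0/1, 0/1 + 1/2*1/2) = [0/1, 1/4)
  'c': [0/1 + 1/2*1/2, 0/1 + 1/2*3/4) = [1/4, 3/8) <- contains code 5/16
  'e': [0/1 + 1/2*3/4, 0/1 + 1/2*1/1) = [3/8, 1/2)
  emit 'c', narrow to [1/4, 3/8)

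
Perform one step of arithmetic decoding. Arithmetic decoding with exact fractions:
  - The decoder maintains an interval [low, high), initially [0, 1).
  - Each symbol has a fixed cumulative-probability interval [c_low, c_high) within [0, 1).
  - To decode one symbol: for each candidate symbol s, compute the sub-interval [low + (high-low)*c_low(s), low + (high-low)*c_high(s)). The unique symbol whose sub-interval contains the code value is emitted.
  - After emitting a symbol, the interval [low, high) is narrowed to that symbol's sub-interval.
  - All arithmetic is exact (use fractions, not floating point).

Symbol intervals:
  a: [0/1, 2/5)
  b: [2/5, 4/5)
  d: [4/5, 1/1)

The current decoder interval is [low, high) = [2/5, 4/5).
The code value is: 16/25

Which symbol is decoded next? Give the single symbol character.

Interval width = high − low = 4/5 − 2/5 = 2/5
Scaled code = (code − low) / width = (16/25 − 2/5) / 2/5 = 3/5
  a: [0/1, 2/5) 
  b: [2/5, 4/5) ← scaled code falls here ✓
  d: [4/5, 1/1) 

Answer: b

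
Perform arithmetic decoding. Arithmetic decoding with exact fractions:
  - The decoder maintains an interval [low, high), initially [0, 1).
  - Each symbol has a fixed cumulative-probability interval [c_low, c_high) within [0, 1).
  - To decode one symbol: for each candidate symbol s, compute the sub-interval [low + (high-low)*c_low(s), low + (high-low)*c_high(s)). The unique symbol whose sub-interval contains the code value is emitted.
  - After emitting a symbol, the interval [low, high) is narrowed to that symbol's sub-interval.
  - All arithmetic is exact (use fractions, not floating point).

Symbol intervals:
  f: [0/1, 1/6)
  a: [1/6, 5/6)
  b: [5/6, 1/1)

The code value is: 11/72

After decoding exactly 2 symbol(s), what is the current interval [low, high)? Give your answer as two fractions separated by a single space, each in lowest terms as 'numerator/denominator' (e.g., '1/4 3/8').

Step 1: interval [0/1, 1/1), width = 1/1 - 0/1 = 1/1
  'f': [0/1 + 1/1*0/1, 0/1 + 1/1*1/6) = [0/1, 1/6) <- contains code 11/72
  'a': [0/1 + 1/1*1/6, 0/1 + 1/1*5/6) = [1/6, 5/6)
  'b': [0/1 + 1/1*5/6, 0/1 + 1/1*1/1) = [5/6, 1/1)
  emit 'f', narrow to [0/1, 1/6)
Step 2: interval [0/1, 1/6), width = 1/6 - 0/1 = 1/6
  'f': [0/1 + 1/6*0/1, 0/1 + 1/6*1/6) = [0/1, 1/36)
  'a': [0/1 + 1/6*1/6, 0/1 + 1/6*5/6) = [1/36, 5/36)
  'b': [0/1 + 1/6*5/6, 0/1 + 1/6*1/1) = [5/36, 1/6) <- contains code 11/72
  emit 'b', narrow to [5/36, 1/6)

Answer: 5/36 1/6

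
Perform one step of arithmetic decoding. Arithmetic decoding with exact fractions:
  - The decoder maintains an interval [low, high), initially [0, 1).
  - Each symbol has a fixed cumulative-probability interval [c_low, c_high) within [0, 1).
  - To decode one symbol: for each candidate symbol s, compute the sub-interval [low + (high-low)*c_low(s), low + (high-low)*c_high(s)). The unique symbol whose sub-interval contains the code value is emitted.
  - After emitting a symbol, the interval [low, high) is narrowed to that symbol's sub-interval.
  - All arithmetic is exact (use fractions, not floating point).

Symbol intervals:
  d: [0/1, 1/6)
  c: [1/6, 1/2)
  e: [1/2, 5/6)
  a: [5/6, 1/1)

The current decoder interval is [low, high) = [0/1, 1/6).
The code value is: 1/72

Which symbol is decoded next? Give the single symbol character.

Answer: d

Derivation:
Interval width = high − low = 1/6 − 0/1 = 1/6
Scaled code = (code − low) / width = (1/72 − 0/1) / 1/6 = 1/12
  d: [0/1, 1/6) ← scaled code falls here ✓
  c: [1/6, 1/2) 
  e: [1/2, 5/6) 
  a: [5/6, 1/1) 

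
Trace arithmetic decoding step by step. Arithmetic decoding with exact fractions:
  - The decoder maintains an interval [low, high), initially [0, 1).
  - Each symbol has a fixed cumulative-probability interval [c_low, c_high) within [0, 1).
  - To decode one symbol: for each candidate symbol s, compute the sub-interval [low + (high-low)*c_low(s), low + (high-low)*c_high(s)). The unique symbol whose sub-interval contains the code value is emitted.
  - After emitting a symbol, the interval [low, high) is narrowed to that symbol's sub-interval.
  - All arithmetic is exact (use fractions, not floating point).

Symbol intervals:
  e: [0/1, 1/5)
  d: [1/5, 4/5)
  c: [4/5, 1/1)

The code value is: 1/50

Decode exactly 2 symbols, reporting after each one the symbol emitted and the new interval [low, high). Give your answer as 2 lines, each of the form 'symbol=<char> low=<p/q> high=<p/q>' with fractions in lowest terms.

Answer: symbol=e low=0/1 high=1/5
symbol=e low=0/1 high=1/25

Derivation:
Step 1: interval [0/1, 1/1), width = 1/1 - 0/1 = 1/1
  'e': [0/1 + 1/1*0/1, 0/1 + 1/1*1/5) = [0/1, 1/5) <- contains code 1/50
  'd': [0/1 + 1/1*1/5, 0/1 + 1/1*4/5) = [1/5, 4/5)
  'c': [0/1 + 1/1*4/5, 0/1 + 1/1*1/1) = [4/5, 1/1)
  emit 'e', narrow to [0/1, 1/5)
Step 2: interval [0/1, 1/5), width = 1/5 - 0/1 = 1/5
  'e': [0/1 + 1/5*0/1, 0/1 + 1/5*1/5) = [0/1, 1/25) <- contains code 1/50
  'd': [0/1 + 1/5*1/5, 0/1 + 1/5*4/5) = [1/25, 4/25)
  'c': [0/1 + 1/5*4/5, 0/1 + 1/5*1/1) = [4/25, 1/5)
  emit 'e', narrow to [0/1, 1/25)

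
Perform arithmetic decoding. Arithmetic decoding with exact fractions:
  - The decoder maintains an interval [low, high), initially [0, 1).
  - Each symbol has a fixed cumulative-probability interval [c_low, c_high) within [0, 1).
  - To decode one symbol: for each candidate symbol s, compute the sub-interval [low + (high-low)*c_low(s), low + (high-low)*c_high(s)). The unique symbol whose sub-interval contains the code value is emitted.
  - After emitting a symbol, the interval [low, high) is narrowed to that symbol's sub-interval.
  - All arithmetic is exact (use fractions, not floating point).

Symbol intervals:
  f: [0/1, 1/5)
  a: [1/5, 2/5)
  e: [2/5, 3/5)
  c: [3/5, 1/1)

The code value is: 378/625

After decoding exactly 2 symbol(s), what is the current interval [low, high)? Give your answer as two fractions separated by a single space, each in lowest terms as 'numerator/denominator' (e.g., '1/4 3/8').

Step 1: interval [0/1, 1/1), width = 1/1 - 0/1 = 1/1
  'f': [0/1 + 1/1*0/1, 0/1 + 1/1*1/5) = [0/1, 1/5)
  'a': [0/1 + 1/1*1/5, 0/1 + 1/1*2/5) = [1/5, 2/5)
  'e': [0/1 + 1/1*2/5, 0/1 + 1/1*3/5) = [2/5, 3/5)
  'c': [0/1 + 1/1*3/5, 0/1 + 1/1*1/1) = [3/5, 1/1) <- contains code 378/625
  emit 'c', narrow to [3/5, 1/1)
Step 2: interval [3/5, 1/1), width = 1/1 - 3/5 = 2/5
  'f': [3/5 + 2/5*0/1, 3/5 + 2/5*1/5) = [3/5, 17/25) <- contains code 378/625
  'a': [3/5 + 2/5*1/5, 3/5 + 2/5*2/5) = [17/25, 19/25)
  'e': [3/5 + 2/5*2/5, 3/5 + 2/5*3/5) = [19/25, 21/25)
  'c': [3/5 + 2/5*3/5, 3/5 + 2/5*1/1) = [21/25, 1/1)
  emit 'f', narrow to [3/5, 17/25)

Answer: 3/5 17/25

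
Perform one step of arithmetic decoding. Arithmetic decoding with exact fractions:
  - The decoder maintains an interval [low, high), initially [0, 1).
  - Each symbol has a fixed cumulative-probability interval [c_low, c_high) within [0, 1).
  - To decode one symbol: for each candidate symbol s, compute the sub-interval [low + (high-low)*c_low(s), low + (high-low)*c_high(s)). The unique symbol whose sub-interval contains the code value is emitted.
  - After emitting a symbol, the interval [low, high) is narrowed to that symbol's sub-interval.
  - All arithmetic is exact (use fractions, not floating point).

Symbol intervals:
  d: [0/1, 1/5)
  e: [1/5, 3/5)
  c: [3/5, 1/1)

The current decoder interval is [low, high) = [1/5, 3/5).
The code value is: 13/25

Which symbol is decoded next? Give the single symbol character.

Answer: c

Derivation:
Interval width = high − low = 3/5 − 1/5 = 2/5
Scaled code = (code − low) / width = (13/25 − 1/5) / 2/5 = 4/5
  d: [0/1, 1/5) 
  e: [1/5, 3/5) 
  c: [3/5, 1/1) ← scaled code falls here ✓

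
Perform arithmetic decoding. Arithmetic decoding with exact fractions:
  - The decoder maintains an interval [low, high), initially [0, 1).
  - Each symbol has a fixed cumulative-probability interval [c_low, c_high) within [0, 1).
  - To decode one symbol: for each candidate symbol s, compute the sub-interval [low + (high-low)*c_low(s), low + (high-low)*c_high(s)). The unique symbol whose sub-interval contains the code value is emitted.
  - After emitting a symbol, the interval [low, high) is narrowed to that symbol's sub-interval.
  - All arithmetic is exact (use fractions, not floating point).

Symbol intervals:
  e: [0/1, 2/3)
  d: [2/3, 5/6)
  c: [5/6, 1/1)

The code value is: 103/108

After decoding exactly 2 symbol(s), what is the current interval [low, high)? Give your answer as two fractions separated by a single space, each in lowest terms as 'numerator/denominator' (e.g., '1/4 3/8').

Answer: 17/18 35/36

Derivation:
Step 1: interval [0/1, 1/1), width = 1/1 - 0/1 = 1/1
  'e': [0/1 + 1/1*0/1, 0/1 + 1/1*2/3) = [0/1, 2/3)
  'd': [0/1 + 1/1*2/3, 0/1 + 1/1*5/6) = [2/3, 5/6)
  'c': [0/1 + 1/1*5/6, 0/1 + 1/1*1/1) = [5/6, 1/1) <- contains code 103/108
  emit 'c', narrow to [5/6, 1/1)
Step 2: interval [5/6, 1/1), width = 1/1 - 5/6 = 1/6
  'e': [5/6 + 1/6*0/1, 5/6 + 1/6*2/3) = [5/6, 17/18)
  'd': [5/6 + 1/6*2/3, 5/6 + 1/6*5/6) = [17/18, 35/36) <- contains code 103/108
  'c': [5/6 + 1/6*5/6, 5/6 + 1/6*1/1) = [35/36, 1/1)
  emit 'd', narrow to [17/18, 35/36)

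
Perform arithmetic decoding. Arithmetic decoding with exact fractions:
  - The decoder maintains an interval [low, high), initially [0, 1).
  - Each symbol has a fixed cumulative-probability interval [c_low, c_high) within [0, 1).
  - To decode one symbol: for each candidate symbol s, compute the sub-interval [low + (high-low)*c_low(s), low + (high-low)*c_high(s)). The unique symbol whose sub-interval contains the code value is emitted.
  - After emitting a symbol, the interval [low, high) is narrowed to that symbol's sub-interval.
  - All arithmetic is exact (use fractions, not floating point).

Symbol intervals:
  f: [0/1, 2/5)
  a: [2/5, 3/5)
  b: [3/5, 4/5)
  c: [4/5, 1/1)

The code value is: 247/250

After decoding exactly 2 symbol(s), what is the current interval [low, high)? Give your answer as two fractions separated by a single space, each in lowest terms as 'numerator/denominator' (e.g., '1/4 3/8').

Answer: 24/25 1/1

Derivation:
Step 1: interval [0/1, 1/1), width = 1/1 - 0/1 = 1/1
  'f': [0/1 + 1/1*0/1, 0/1 + 1/1*2/5) = [0/1, 2/5)
  'a': [0/1 + 1/1*2/5, 0/1 + 1/1*3/5) = [2/5, 3/5)
  'b': [0/1 + 1/1*3/5, 0/1 + 1/1*4/5) = [3/5, 4/5)
  'c': [0/1 + 1/1*4/5, 0/1 + 1/1*1/1) = [4/5, 1/1) <- contains code 247/250
  emit 'c', narrow to [4/5, 1/1)
Step 2: interval [4/5, 1/1), width = 1/1 - 4/5 = 1/5
  'f': [4/5 + 1/5*0/1, 4/5 + 1/5*2/5) = [4/5, 22/25)
  'a': [4/5 + 1/5*2/5, 4/5 + 1/5*3/5) = [22/25, 23/25)
  'b': [4/5 + 1/5*3/5, 4/5 + 1/5*4/5) = [23/25, 24/25)
  'c': [4/5 + 1/5*4/5, 4/5 + 1/5*1/1) = [24/25, 1/1) <- contains code 247/250
  emit 'c', narrow to [24/25, 1/1)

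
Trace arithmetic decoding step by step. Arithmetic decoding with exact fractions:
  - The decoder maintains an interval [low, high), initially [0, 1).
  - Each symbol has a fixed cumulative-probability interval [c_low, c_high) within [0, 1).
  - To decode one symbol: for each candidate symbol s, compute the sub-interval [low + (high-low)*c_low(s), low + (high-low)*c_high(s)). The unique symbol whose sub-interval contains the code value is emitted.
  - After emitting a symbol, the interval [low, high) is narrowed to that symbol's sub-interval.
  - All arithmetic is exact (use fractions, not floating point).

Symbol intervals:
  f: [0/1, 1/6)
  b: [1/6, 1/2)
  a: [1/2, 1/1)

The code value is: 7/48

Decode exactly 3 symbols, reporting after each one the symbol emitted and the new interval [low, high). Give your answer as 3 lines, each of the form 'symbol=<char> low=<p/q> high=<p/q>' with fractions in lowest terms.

Answer: symbol=f low=0/1 high=1/6
symbol=a low=1/12 high=1/6
symbol=a low=1/8 high=1/6

Derivation:
Step 1: interval [0/1, 1/1), width = 1/1 - 0/1 = 1/1
  'f': [0/1 + 1/1*0/1, 0/1 + 1/1*1/6) = [0/1, 1/6) <- contains code 7/48
  'b': [0/1 + 1/1*1/6, 0/1 + 1/1*1/2) = [1/6, 1/2)
  'a': [0/1 + 1/1*1/2, 0/1 + 1/1*1/1) = [1/2, 1/1)
  emit 'f', narrow to [0/1, 1/6)
Step 2: interval [0/1, 1/6), width = 1/6 - 0/1 = 1/6
  'f': [0/1 + 1/6*0/1, 0/1 + 1/6*1/6) = [0/1, 1/36)
  'b': [0/1 + 1/6*1/6, 0/1 + 1/6*1/2) = [1/36, 1/12)
  'a': [0/1 + 1/6*1/2, 0/1 + 1/6*1/1) = [1/12, 1/6) <- contains code 7/48
  emit 'a', narrow to [1/12, 1/6)
Step 3: interval [1/12, 1/6), width = 1/6 - 1/12 = 1/12
  'f': [1/12 + 1/12*0/1, 1/12 + 1/12*1/6) = [1/12, 7/72)
  'b': [1/12 + 1/12*1/6, 1/12 + 1/12*1/2) = [7/72, 1/8)
  'a': [1/12 + 1/12*1/2, 1/12 + 1/12*1/1) = [1/8, 1/6) <- contains code 7/48
  emit 'a', narrow to [1/8, 1/6)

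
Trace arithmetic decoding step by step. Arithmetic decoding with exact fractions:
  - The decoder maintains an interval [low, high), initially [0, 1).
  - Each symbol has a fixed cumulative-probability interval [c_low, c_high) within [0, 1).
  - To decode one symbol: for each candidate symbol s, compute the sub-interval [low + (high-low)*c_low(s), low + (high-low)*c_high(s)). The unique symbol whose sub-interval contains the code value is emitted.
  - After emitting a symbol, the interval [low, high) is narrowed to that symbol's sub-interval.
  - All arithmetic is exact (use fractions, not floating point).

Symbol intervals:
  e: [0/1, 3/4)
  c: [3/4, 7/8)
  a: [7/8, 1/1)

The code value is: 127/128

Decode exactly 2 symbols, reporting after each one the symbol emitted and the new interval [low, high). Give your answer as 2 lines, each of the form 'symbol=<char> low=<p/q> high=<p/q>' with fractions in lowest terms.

Step 1: interval [0/1, 1/1), width = 1/1 - 0/1 = 1/1
  'e': [0/1 + 1/1*0/1, 0/1 + 1/1*3/4) = [0/1, 3/4)
  'c': [0/1 + 1/1*3/4, 0/1 + 1/1*7/8) = [3/4, 7/8)
  'a': [0/1 + 1/1*7/8, 0/1 + 1/1*1/1) = [7/8, 1/1) <- contains code 127/128
  emit 'a', narrow to [7/8, 1/1)
Step 2: interval [7/8, 1/1), width = 1/1 - 7/8 = 1/8
  'e': [7/8 + 1/8*0/1, 7/8 + 1/8*3/4) = [7/8, 31/32)
  'c': [7/8 + 1/8*3/4, 7/8 + 1/8*7/8) = [31/32, 63/64)
  'a': [7/8 + 1/8*7/8, 7/8 + 1/8*1/1) = [63/64, 1/1) <- contains code 127/128
  emit 'a', narrow to [63/64, 1/1)

Answer: symbol=a low=7/8 high=1/1
symbol=a low=63/64 high=1/1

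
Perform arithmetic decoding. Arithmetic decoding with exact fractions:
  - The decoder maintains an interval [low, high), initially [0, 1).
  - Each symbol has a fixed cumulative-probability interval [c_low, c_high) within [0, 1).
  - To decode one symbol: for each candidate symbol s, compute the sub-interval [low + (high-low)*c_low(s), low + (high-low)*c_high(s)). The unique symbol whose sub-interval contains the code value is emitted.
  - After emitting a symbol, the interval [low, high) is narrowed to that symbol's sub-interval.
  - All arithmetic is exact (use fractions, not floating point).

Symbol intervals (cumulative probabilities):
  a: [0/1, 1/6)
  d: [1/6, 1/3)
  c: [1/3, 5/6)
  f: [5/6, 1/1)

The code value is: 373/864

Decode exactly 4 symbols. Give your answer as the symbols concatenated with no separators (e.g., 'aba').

Answer: cdda

Derivation:
Step 1: interval [0/1, 1/1), width = 1/1 - 0/1 = 1/1
  'a': [0/1 + 1/1*0/1, 0/1 + 1/1*1/6) = [0/1, 1/6)
  'd': [0/1 + 1/1*1/6, 0/1 + 1/1*1/3) = [1/6, 1/3)
  'c': [0/1 + 1/1*1/3, 0/1 + 1/1*5/6) = [1/3, 5/6) <- contains code 373/864
  'f': [0/1 + 1/1*5/6, 0/1 + 1/1*1/1) = [5/6, 1/1)
  emit 'c', narrow to [1/3, 5/6)
Step 2: interval [1/3, 5/6), width = 5/6 - 1/3 = 1/2
  'a': [1/3 + 1/2*0/1, 1/3 + 1/2*1/6) = [1/3, 5/12)
  'd': [1/3 + 1/2*1/6, 1/3 + 1/2*1/3) = [5/12, 1/2) <- contains code 373/864
  'c': [1/3 + 1/2*1/3, 1/3 + 1/2*5/6) = [1/2, 3/4)
  'f': [1/3 + 1/2*5/6, 1/3 + 1/2*1/1) = [3/4, 5/6)
  emit 'd', narrow to [5/12, 1/2)
Step 3: interval [5/12, 1/2), width = 1/2 - 5/12 = 1/12
  'a': [5/12 + 1/12*0/1, 5/12 + 1/12*1/6) = [5/12, 31/72)
  'd': [5/12 + 1/12*1/6, 5/12 + 1/12*1/3) = [31/72, 4/9) <- contains code 373/864
  'c': [5/12 + 1/12*1/3, 5/12 + 1/12*5/6) = [4/9, 35/72)
  'f': [5/12 + 1/12*5/6, 5/12 + 1/12*1/1) = [35/72, 1/2)
  emit 'd', narrow to [31/72, 4/9)
Step 4: interval [31/72, 4/9), width = 4/9 - 31/72 = 1/72
  'a': [31/72 + 1/72*0/1, 31/72 + 1/72*1/6) = [31/72, 187/432) <- contains code 373/864
  'd': [31/72 + 1/72*1/6, 31/72 + 1/72*1/3) = [187/432, 47/108)
  'c': [31/72 + 1/72*1/3, 31/72 + 1/72*5/6) = [47/108, 191/432)
  'f': [31/72 + 1/72*5/6, 31/72 + 1/72*1/1) = [191/432, 4/9)
  emit 'a', narrow to [31/72, 187/432)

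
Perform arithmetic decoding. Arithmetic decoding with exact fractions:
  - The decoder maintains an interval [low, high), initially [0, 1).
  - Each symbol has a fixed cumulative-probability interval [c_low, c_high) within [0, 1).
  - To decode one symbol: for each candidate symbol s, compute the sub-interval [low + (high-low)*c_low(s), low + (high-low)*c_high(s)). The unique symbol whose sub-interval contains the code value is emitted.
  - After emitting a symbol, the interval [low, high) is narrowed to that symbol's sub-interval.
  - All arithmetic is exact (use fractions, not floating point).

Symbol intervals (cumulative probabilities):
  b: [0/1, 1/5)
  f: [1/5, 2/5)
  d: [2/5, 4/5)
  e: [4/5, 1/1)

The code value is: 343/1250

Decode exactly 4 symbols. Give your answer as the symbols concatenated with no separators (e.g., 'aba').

Step 1: interval [0/1, 1/1), width = 1/1 - 0/1 = 1/1
  'b': [0/1 + 1/1*0/1, 0/1 + 1/1*1/5) = [0/1, 1/5)
  'f': [0/1 + 1/1*1/5, 0/1 + 1/1*2/5) = [1/5, 2/5) <- contains code 343/1250
  'd': [0/1 + 1/1*2/5, 0/1 + 1/1*4/5) = [2/5, 4/5)
  'e': [0/1 + 1/1*4/5, 0/1 + 1/1*1/1) = [4/5, 1/1)
  emit 'f', narrow to [1/5, 2/5)
Step 2: interval [1/5, 2/5), width = 2/5 - 1/5 = 1/5
  'b': [1/5 + 1/5*0/1, 1/5 + 1/5*1/5) = [1/5, 6/25)
  'f': [1/5 + 1/5*1/5, 1/5 + 1/5*2/5) = [6/25, 7/25) <- contains code 343/1250
  'd': [1/5 + 1/5*2/5, 1/5 + 1/5*4/5) = [7/25, 9/25)
  'e': [1/5 + 1/5*4/5, 1/5 + 1/5*1/1) = [9/25, 2/5)
  emit 'f', narrow to [6/25, 7/25)
Step 3: interval [6/25, 7/25), width = 7/25 - 6/25 = 1/25
  'b': [6/25 + 1/25*0/1, 6/25 + 1/25*1/5) = [6/25, 31/125)
  'f': [6/25 + 1/25*1/5, 6/25 + 1/25*2/5) = [31/125, 32/125)
  'd': [6/25 + 1/25*2/5, 6/25 + 1/25*4/5) = [32/125, 34/125)
  'e': [6/25 + 1/25*4/5, 6/25 + 1/25*1/1) = [34/125, 7/25) <- contains code 343/1250
  emit 'e', narrow to [34/125, 7/25)
Step 4: interval [34/125, 7/25), width = 7/25 - 34/125 = 1/125
  'b': [34/125 + 1/125*0/1, 34/125 + 1/125*1/5) = [34/125, 171/625)
  'f': [34/125 + 1/125*1/5, 34/125 + 1/125*2/5) = [171/625, 172/625) <- contains code 343/1250
  'd': [34/125 + 1/125*2/5, 34/125 + 1/125*4/5) = [172/625, 174/625)
  'e': [34/125 + 1/125*4/5, 34/125 + 1/125*1/1) = [174/625, 7/25)
  emit 'f', narrow to [171/625, 172/625)

Answer: ffef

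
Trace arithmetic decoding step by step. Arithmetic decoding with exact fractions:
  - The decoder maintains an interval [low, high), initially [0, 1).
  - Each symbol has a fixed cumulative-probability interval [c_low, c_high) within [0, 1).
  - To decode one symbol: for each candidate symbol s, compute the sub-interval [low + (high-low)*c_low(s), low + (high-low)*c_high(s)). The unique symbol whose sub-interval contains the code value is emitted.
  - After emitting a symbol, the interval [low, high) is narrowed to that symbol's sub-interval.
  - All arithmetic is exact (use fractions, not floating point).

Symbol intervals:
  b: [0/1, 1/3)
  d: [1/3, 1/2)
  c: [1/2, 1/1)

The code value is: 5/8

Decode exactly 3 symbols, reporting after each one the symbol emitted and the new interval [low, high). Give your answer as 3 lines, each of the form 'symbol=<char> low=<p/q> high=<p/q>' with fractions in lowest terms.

Answer: symbol=c low=1/2 high=1/1
symbol=b low=1/2 high=2/3
symbol=c low=7/12 high=2/3

Derivation:
Step 1: interval [0/1, 1/1), width = 1/1 - 0/1 = 1/1
  'b': [0/1 + 1/1*0/1, 0/1 + 1/1*1/3) = [0/1, 1/3)
  'd': [0/1 + 1/1*1/3, 0/1 + 1/1*1/2) = [1/3, 1/2)
  'c': [0/1 + 1/1*1/2, 0/1 + 1/1*1/1) = [1/2, 1/1) <- contains code 5/8
  emit 'c', narrow to [1/2, 1/1)
Step 2: interval [1/2, 1/1), width = 1/1 - 1/2 = 1/2
  'b': [1/2 + 1/2*0/1, 1/2 + 1/2*1/3) = [1/2, 2/3) <- contains code 5/8
  'd': [1/2 + 1/2*1/3, 1/2 + 1/2*1/2) = [2/3, 3/4)
  'c': [1/2 + 1/2*1/2, 1/2 + 1/2*1/1) = [3/4, 1/1)
  emit 'b', narrow to [1/2, 2/3)
Step 3: interval [1/2, 2/3), width = 2/3 - 1/2 = 1/6
  'b': [1/2 + 1/6*0/1, 1/2 + 1/6*1/3) = [1/2, 5/9)
  'd': [1/2 + 1/6*1/3, 1/2 + 1/6*1/2) = [5/9, 7/12)
  'c': [1/2 + 1/6*1/2, 1/2 + 1/6*1/1) = [7/12, 2/3) <- contains code 5/8
  emit 'c', narrow to [7/12, 2/3)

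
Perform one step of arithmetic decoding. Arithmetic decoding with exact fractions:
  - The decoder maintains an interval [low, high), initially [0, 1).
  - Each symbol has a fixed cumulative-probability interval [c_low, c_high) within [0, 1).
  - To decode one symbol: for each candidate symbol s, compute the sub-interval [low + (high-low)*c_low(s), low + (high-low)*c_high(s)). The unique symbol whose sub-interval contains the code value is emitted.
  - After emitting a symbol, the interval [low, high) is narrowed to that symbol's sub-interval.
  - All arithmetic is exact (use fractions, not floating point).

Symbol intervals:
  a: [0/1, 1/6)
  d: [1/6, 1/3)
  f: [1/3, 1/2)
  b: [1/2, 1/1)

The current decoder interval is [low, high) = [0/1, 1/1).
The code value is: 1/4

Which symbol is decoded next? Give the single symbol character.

Interval width = high − low = 1/1 − 0/1 = 1/1
Scaled code = (code − low) / width = (1/4 − 0/1) / 1/1 = 1/4
  a: [0/1, 1/6) 
  d: [1/6, 1/3) ← scaled code falls here ✓
  f: [1/3, 1/2) 
  b: [1/2, 1/1) 

Answer: d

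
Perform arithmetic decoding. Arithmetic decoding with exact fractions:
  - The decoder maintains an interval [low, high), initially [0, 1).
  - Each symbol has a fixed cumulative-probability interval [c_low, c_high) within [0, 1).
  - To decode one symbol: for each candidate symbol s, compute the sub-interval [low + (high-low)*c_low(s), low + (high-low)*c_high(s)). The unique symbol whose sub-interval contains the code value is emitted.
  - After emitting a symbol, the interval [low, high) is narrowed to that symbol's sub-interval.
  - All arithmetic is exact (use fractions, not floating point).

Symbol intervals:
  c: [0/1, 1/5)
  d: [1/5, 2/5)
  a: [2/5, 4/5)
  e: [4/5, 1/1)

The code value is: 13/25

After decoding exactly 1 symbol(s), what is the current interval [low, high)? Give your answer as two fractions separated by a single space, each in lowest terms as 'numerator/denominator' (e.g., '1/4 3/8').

Answer: 2/5 4/5

Derivation:
Step 1: interval [0/1, 1/1), width = 1/1 - 0/1 = 1/1
  'c': [0/1 + 1/1*0/1, 0/1 + 1/1*1/5) = [0/1, 1/5)
  'd': [0/1 + 1/1*1/5, 0/1 + 1/1*2/5) = [1/5, 2/5)
  'a': [0/1 + 1/1*2/5, 0/1 + 1/1*4/5) = [2/5, 4/5) <- contains code 13/25
  'e': [0/1 + 1/1*4/5, 0/1 + 1/1*1/1) = [4/5, 1/1)
  emit 'a', narrow to [2/5, 4/5)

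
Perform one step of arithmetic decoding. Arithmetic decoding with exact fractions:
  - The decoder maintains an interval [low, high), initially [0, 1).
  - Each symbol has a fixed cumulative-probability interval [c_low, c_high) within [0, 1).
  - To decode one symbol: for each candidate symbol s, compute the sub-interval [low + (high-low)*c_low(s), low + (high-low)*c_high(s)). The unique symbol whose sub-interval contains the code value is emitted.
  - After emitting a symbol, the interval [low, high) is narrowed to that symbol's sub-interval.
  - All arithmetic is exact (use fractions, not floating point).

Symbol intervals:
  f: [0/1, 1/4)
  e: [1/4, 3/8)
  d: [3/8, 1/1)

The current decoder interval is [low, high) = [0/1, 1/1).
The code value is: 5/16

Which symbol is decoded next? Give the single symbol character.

Interval width = high − low = 1/1 − 0/1 = 1/1
Scaled code = (code − low) / width = (5/16 − 0/1) / 1/1 = 5/16
  f: [0/1, 1/4) 
  e: [1/4, 3/8) ← scaled code falls here ✓
  d: [3/8, 1/1) 

Answer: e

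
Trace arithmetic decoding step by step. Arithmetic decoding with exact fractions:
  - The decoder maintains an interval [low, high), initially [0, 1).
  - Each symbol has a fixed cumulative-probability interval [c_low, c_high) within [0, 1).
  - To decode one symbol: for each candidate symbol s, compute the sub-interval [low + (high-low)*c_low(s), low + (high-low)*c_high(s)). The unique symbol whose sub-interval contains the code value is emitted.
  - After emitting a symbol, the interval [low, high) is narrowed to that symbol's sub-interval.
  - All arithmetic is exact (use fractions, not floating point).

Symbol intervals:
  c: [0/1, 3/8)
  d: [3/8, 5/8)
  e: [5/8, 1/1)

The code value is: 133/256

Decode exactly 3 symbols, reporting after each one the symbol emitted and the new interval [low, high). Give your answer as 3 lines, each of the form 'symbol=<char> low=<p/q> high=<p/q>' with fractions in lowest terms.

Step 1: interval [0/1, 1/1), width = 1/1 - 0/1 = 1/1
  'c': [0/1 + 1/1*0/1, 0/1 + 1/1*3/8) = [0/1, 3/8)
  'd': [0/1 + 1/1*3/8, 0/1 + 1/1*5/8) = [3/8, 5/8) <- contains code 133/256
  'e': [0/1 + 1/1*5/8, 0/1 + 1/1*1/1) = [5/8, 1/1)
  emit 'd', narrow to [3/8, 5/8)
Step 2: interval [3/8, 5/8), width = 5/8 - 3/8 = 1/4
  'c': [3/8 + 1/4*0/1, 3/8 + 1/4*3/8) = [3/8, 15/32)
  'd': [3/8 + 1/4*3/8, 3/8 + 1/4*5/8) = [15/32, 17/32) <- contains code 133/256
  'e': [3/8 + 1/4*5/8, 3/8 + 1/4*1/1) = [17/32, 5/8)
  emit 'd', narrow to [15/32, 17/32)
Step 3: interval [15/32, 17/32), width = 17/32 - 15/32 = 1/16
  'c': [15/32 + 1/16*0/1, 15/32 + 1/16*3/8) = [15/32, 63/128)
  'd': [15/32 + 1/16*3/8, 15/32 + 1/16*5/8) = [63/128, 65/128)
  'e': [15/32 + 1/16*5/8, 15/32 + 1/16*1/1) = [65/128, 17/32) <- contains code 133/256
  emit 'e', narrow to [65/128, 17/32)

Answer: symbol=d low=3/8 high=5/8
symbol=d low=15/32 high=17/32
symbol=e low=65/128 high=17/32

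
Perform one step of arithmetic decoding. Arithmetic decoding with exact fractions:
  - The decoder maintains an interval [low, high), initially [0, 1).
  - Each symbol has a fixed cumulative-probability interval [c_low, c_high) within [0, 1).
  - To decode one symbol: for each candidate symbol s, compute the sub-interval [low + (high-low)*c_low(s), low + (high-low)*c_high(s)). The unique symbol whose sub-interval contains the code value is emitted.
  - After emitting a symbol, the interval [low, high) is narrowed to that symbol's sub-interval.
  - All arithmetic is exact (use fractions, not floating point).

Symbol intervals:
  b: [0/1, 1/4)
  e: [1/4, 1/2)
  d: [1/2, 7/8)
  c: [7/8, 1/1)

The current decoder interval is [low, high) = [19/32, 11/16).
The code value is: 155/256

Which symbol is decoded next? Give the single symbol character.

Answer: b

Derivation:
Interval width = high − low = 11/16 − 19/32 = 3/32
Scaled code = (code − low) / width = (155/256 − 19/32) / 3/32 = 1/8
  b: [0/1, 1/4) ← scaled code falls here ✓
  e: [1/4, 1/2) 
  d: [1/2, 7/8) 
  c: [7/8, 1/1) 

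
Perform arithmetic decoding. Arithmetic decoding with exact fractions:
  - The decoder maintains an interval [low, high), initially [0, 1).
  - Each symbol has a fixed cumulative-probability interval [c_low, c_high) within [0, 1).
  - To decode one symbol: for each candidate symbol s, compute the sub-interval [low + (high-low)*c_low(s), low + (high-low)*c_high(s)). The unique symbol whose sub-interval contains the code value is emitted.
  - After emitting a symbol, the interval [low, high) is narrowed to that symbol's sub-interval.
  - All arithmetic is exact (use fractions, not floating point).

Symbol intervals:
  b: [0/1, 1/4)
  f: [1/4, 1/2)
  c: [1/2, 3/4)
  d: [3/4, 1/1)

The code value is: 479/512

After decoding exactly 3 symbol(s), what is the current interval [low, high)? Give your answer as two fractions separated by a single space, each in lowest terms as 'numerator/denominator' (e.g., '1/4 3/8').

Step 1: interval [0/1, 1/1), width = 1/1 - 0/1 = 1/1
  'b': [0/1 + 1/1*0/1, 0/1 + 1/1*1/4) = [0/1, 1/4)
  'f': [0/1 + 1/1*1/4, 0/1 + 1/1*1/2) = [1/4, 1/2)
  'c': [0/1 + 1/1*1/2, 0/1 + 1/1*3/4) = [1/2, 3/4)
  'd': [0/1 + 1/1*3/4, 0/1 + 1/1*1/1) = [3/4, 1/1) <- contains code 479/512
  emit 'd', narrow to [3/4, 1/1)
Step 2: interval [3/4, 1/1), width = 1/1 - 3/4 = 1/4
  'b': [3/4 + 1/4*0/1, 3/4 + 1/4*1/4) = [3/4, 13/16)
  'f': [3/4 + 1/4*1/4, 3/4 + 1/4*1/2) = [13/16, 7/8)
  'c': [3/4 + 1/4*1/2, 3/4 + 1/4*3/4) = [7/8, 15/16) <- contains code 479/512
  'd': [3/4 + 1/4*3/4, 3/4 + 1/4*1/1) = [15/16, 1/1)
  emit 'c', narrow to [7/8, 15/16)
Step 3: interval [7/8, 15/16), width = 15/16 - 7/8 = 1/16
  'b': [7/8 + 1/16*0/1, 7/8 + 1/16*1/4) = [7/8, 57/64)
  'f': [7/8 + 1/16*1/4, 7/8 + 1/16*1/2) = [57/64, 29/32)
  'c': [7/8 + 1/16*1/2, 7/8 + 1/16*3/4) = [29/32, 59/64)
  'd': [7/8 + 1/16*3/4, 7/8 + 1/16*1/1) = [59/64, 15/16) <- contains code 479/512
  emit 'd', narrow to [59/64, 15/16)

Answer: 59/64 15/16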